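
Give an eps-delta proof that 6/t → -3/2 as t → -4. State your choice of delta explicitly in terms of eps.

Suppose eps > 0. We seek delta > 0 such that 0 < |t + 4| < delta implies |6/t + 3/2| < eps.
|6/t + 3/2| = 6·|-4 − t|/(4·|t|) = 6|t + 4|/(4|t|).
Require delta ≤ 2 so that |t| > 4 − 2 = 2, hence 4|t| > 8.
Then |6/t + 3/2| < 6|t + 4|/8, which is < eps when |t + 4| < (4/3)eps.
Take delta = min(2, (4/3)eps). Then 0 < |t + 4| < delta gives both |t + 4| < 2 and |t + 4| < (4/3)eps, so |6/t + 3/2| < eps.

delta = min(2, (4/3)eps)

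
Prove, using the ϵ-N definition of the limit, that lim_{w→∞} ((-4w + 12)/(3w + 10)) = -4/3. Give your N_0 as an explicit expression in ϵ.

N_0 = (76/9)/ϵ

Fix ϵ > 0. We seek N_0 > 0 such that w > N_0 implies |(-4w + 12)/(3w + 10) + 4/3| < ϵ.
(-4w + 12)/(3w + 10) + 4/3 = (3(-4w + 12) − (-4)(3w + 10)) / (3(3w + 10)) = 76/(3(3w + 10)).
For w > 0 we have 3w + 10 > 3w, so |(-4w + 12)/(3w + 10) + 4/3| = 76/(3(3w + 10)) < 76/(3·3w) = (76/9)/w.
Thus |(-4w + 12)/(3w + 10) + 4/3| < ϵ whenever w > (76/9)/ϵ.
Take N_0 = (76/9)/ϵ. If w > N_0 then |(-4w + 12)/(3w + 10) + 4/3| < (76/9)/w < ϵ.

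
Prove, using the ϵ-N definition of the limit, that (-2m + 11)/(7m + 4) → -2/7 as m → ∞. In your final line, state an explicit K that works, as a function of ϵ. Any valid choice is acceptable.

Suppose ϵ > 0. For m ≥ 1, |(-2m + 11)/(7m + 4) + 2/7| = |85|/(7(7m + 4)) = 85/(7(7m + 4)).
Since 7m + 4 ≥ 7m for m ≥ 1, this is ≤ 85/(7·7m) = (85/49)/m.
So |(-2m + 11)/(7m + 4) + 2/7| < ϵ whenever m > (85/49)/ϵ.
Take K = (85/49)/ϵ. If m > K then |(-2m + 11)/(7m + 4) + 2/7| ≤ (85/49)/m < ϵ.

K = (85/49)/ϵ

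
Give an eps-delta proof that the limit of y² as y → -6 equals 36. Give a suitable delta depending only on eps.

delta = min(2, eps/14)

Suppose eps > 0. We seek delta > 0 with 0 < |y + 6| < delta ⇒ |y² − 36| < eps.
Factor: y² − 36 = (y + 6)(y - 6), so |y² − 36| = |y + 6|·|y - 6|.
Impose delta ≤ 2 so that |y| < 8; then |y - 6| ≤ 14.
Hence |y² − 36| ≤ 14|y + 6|, which is < eps once |y + 6| < eps/14.
Take delta = min(2, eps/14). If 0 < |y + 6| < delta then both bounds hold and |y² − 36| ≤ 14|y + 6| < 14·(eps/14) = eps.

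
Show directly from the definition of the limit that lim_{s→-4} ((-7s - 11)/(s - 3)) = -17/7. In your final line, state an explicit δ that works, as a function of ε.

δ = min(7/2, (49/64)ε)

Let ε > 0 be given. We want δ > 0 with 0 < |s + 4| < δ ⇒ |(-7s - 11)/(s - 3) + 17/7| < ε.
Combining over a common denominator, (-7s - 11)/(s - 3) + 17/7 = [(-7s - 11)·(-7) − 17·(s - 3)] / [(-7)·(s - 3)] = 32(s + 4) / ((-7)(s - 3)).
So |(-7s - 11)/(s - 3) + 17/7| = 32|s + 4| / (7·|s − 3|).
Require δ ≤ 7/2, so |s − 3| ≥ |-7| − |s + 4| > 7 − 7/2 = 7/2.
Hence |(-7s - 11)/(s - 3) + 17/7| < 32|s + 4|/(7·(7/2)) = (64/49)|s + 4|, which is < ε once |s + 4| < (49/64)ε.
Take δ = min(7/2, (49/64)ε). Then 0 < |s + 4| < δ forces both bounds, so |(-7s - 11)/(s - 3) + 17/7| < ε.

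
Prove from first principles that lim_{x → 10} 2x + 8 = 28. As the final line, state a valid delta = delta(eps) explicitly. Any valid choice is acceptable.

delta = eps/2

Let eps > 0 be given. We need delta > 0 so that 0 < |x − 10| < delta implies |(2x + 8) − 28| < eps.
|(2x + 8) − 28| = |2x - 20| = 2|x − 10|.
So 2|x − 10| < eps exactly when |x − 10| < eps/2.
Take delta = eps/2. If 0 < |x − 10| < delta then |(2x + 8) − 28| = 2|x − 10| < 2·(eps/2) = eps.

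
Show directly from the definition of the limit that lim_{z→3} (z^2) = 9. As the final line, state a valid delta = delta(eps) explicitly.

delta = min(2, eps/8)

Suppose eps > 0. We seek delta > 0 with 0 < |z − 3| < delta ⇒ |z^2 − 9| < eps.
Factor: z^2 − 9 = (z − 3)(z + 3), so |z^2 − 9| = |z − 3|·|z + 3|.
Restrict delta ≤ 2. Then |z − 3| < 2 gives |z| < 5, so by the triangle inequality |z + 3| ≤ 5 + 3 = 8.
Hence |z^2 − 9| ≤ 8|z − 3|, which is < eps once |z − 3| < eps/8.
Take delta = min(2, eps/8). If 0 < |z − 3| < delta then both bounds hold and |z^2 − 9| ≤ 8|z − 3| < 8·(eps/8) = eps.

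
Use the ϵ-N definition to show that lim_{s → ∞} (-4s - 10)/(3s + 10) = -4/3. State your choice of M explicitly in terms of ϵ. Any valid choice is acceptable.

Fix ϵ > 0. We seek M > 0 such that s > M implies |(-4s - 10)/(3s + 10) + 4/3| < ϵ.
(-4s - 10)/(3s + 10) + 4/3 = (3(-4s - 10) − (-4)(3s + 10)) / (3(3s + 10)) = 10/(3(3s + 10)).
For s > 0 we have 3s + 10 > 3s, so |(-4s - 10)/(3s + 10) + 4/3| = 10/(3(3s + 10)) < 10/(3·3s) = (10/9)/s.
Thus |(-4s - 10)/(3s + 10) + 4/3| < ϵ whenever s > (10/9)/ϵ.
Take M = (10/9)/ϵ. If s > M then |(-4s - 10)/(3s + 10) + 4/3| < (10/9)/s < ϵ.

M = (10/9)/ϵ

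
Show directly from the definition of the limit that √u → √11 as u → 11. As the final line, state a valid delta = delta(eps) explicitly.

delta = min(11, √11·eps)

Let eps > 0. We want delta > 0 such that 0 < |u − 11| < delta implies |√u − √11| < eps.
Rationalise: √u − √11 = (u − 11)/(√u + √11), so |√u − √11| = |u − 11|/(√u + √11).
Restrict delta ≤ 11 so that |u − 11| < 11 forces u > 0, and then √u + √11 > √11.
Hence |√u − √11| < |u − 11|/√11, which is < eps once |u − 11| < √11·eps.
Take delta = min(11, √11·eps). If 0 < |u − 11| < delta then u > 0 and |√u − √11| < |u − 11|/√11 < eps.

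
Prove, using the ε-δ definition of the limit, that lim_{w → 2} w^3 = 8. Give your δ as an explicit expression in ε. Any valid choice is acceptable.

δ = min(1, ε/19)

Fix ε > 0. We seek δ > 0 with 0 < |w − 2| < δ ⇒ |w^3 − 8| < ε.
Factor: w^3 − 8 = (w − 2)(w^2 + 2w + 4), so |w^3 − 8| = |w − 2|·|w^2 + 2w + 4|.
Impose δ ≤ 1 so that |w| < 3; then |w^2 + 2w + 4| ≤ 19.
Hence |w^3 − 8| ≤ 19|w − 2|, which is < ε once |w − 2| < ε/19.
Take δ = min(1, ε/19). If 0 < |w − 2| < δ then both bounds hold and |w^3 − 8| ≤ 19|w − 2| < 19·(ε/19) = ε.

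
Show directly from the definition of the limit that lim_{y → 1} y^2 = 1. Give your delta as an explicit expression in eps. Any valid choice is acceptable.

Suppose eps > 0. We seek delta > 0 with 0 < |y − 1| < delta ⇒ |y^2 − 1| < eps.
Factor: y^2 − 1 = (y − 1)(y + 1), so |y^2 − 1| = |y − 1|·|y + 1|.
Impose delta ≤ 1 so that |y| < 2; then |y + 1| ≤ 3.
Hence |y^2 − 1| ≤ 3|y − 1|, which is < eps once |y − 1| < eps/3.
Take delta = min(1, eps/3). If 0 < |y − 1| < delta then both bounds hold and |y^2 − 1| ≤ 3|y − 1| < 3·(eps/3) = eps.

delta = min(1, eps/3)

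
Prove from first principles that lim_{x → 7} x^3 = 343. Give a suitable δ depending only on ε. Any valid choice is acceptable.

Let ε > 0. We seek δ > 0 with 0 < |x − 7| < δ ⇒ |x^3 − 343| < ε.
Factor: x^3 − 343 = (x − 7)(x^2 + 7x + 49), so |x^3 − 343| = |x − 7|·|x^2 + 7x + 49|.
Restrict δ ≤ 2. Then |x − 7| < 2 gives |x| < 9, so by the triangle inequality |x^2 + 7x + 49| ≤ 9^2 + 7·9 + 49 = 193.
Hence |x^3 − 343| ≤ 193|x − 7|, which is < ε once |x − 7| < ε/193.
Take δ = min(2, ε/193). If 0 < |x − 7| < δ then both bounds hold and |x^3 − 343| ≤ 193|x − 7| < 193·(ε/193) = ε.

δ = min(2, ε/193)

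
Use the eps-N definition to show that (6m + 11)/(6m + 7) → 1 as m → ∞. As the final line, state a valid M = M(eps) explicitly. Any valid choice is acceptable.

M = (2/3)/eps

Let eps > 0. For m ≥ 1, |(6m + 11)/(6m + 7) − 1| = |24|/(6(6m + 7)) = 24/(6(6m + 7)).
Since 6m + 7 ≥ 6m for m ≥ 1, this is ≤ 24/(6·6m) = (2/3)/m.
So |(6m + 11)/(6m + 7) − 1| < eps whenever m > (2/3)/eps.
Take M = (2/3)/eps. If m > M then |(6m + 11)/(6m + 7) − 1| ≤ (2/3)/m < eps.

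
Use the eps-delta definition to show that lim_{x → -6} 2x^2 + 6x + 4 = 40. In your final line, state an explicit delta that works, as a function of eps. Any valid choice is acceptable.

delta = min(1, eps/20)

Suppose eps > 0. We want delta > 0 such that 0 < |x + 6| < delta implies |(2x^2 + 6x + 4) − 40| < eps.
(2x^2 + 6x + 4) − 40 = 2x^2 + 6x - 36 = (x + 6)(2x - 6).
So |(2x^2 + 6x + 4) − 40| = |x + 6|·|2x - 6|.
Require delta ≤ 1. Then |x + 6| < 1 gives |x| < 7, and by the triangle inequality |2x - 6| ≤ 2·7 + 6 = 20.
Hence |(2x^2 + 6x + 4) − 40| ≤ 20|x + 6| < eps provided |x + 6| < eps/20.
Choosing delta = min(1, eps/20) ensures both conditions, hence |(2x^2 + 6x + 4) − 40| < eps.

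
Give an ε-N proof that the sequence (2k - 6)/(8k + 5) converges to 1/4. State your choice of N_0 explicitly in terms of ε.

N_0 = (29/32)/ε

Suppose ε > 0. For k ≥ 1, |(2k - 6)/(8k + 5) − (1/4)| = |-58|/(8(8k + 5)) = 58/(8(8k + 5)).
Since 8k + 5 ≥ 8k for k ≥ 1, this is ≤ 58/(8·8k) = (29/32)/k.
So |(2k - 6)/(8k + 5) − (1/4)| < ε whenever k > (29/32)/ε.
Take N_0 = (29/32)/ε. If k > N_0 then |(2k - 6)/(8k + 5) − (1/4)| ≤ (29/32)/k < ε.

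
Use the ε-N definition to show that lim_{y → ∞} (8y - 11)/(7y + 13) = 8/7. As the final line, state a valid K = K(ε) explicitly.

K = (181/49)/ε

Let ε > 0 be given. We seek K > 0 such that y > K implies |(8y - 11)/(7y + 13) − (8/7)| < ε.
(8y - 11)/(7y + 13) − (8/7) = (7(8y - 11) − 8(7y + 13)) / (7(7y + 13)) = -181/(7(7y + 13)).
For y > 0 we have 7y + 13 > 7y, so |(8y - 11)/(7y + 13) − (8/7)| = 181/(7(7y + 13)) < 181/(7·7y) = (181/49)/y.
Thus |(8y - 11)/(7y + 13) − (8/7)| < ε whenever y > (181/49)/ε.
Take K = (181/49)/ε. If y > K then |(8y - 11)/(7y + 13) − (8/7)| < (181/49)/y < ε.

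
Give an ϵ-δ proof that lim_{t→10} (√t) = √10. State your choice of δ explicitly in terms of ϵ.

Suppose ϵ > 0. We want δ > 0 such that 0 < |t − 10| < δ implies |√t − √10| < ϵ.
Rationalise: √t − √10 = (t − 10)/(√t + √10), so |√t − √10| = |t − 10|/(√t + √10).
Restrict δ ≤ 10 so that |t − 10| < 10 forces t > 0, and then √t + √10 > √10.
Hence |√t − √10| < |t − 10|/√10, which is < ϵ once |t − 10| < √10·ϵ.
Take δ = min(10, √10·ϵ). If 0 < |t − 10| < δ then t > 0 and |√t − √10| < |t − 10|/√10 < ϵ.

δ = min(10, √10·ϵ)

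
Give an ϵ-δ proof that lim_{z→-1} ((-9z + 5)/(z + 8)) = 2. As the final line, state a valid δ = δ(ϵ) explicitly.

Let ϵ > 0. We want δ > 0 with 0 < |z + 1| < δ ⇒ |(-9z + 5)/(z + 8) − 2| < ϵ.
Combining over a common denominator, (-9z + 5)/(z + 8) − 2 = [(-9z + 5)·7 − 14·(z + 8)] / [7·(z + 8)] = -77(z + 1) / (7(z + 8)).
So |(-9z + 5)/(z + 8) − 2| = 77|z + 1| / (7·|z + 8|).
Require δ ≤ 7/2, so |z + 8| ≥ |7| − |z + 1| > 7 − 7/2 = 7/2.
Hence |(-9z + 5)/(z + 8) − 2| < 77|z + 1|/(7·(7/2)) = (22/7)|z + 1|, which is < ϵ once |z + 1| < (7/22)ϵ.
Take δ = min(7/2, (7/22)ϵ). Then 0 < |z + 1| < δ forces both bounds, so |(-9z + 5)/(z + 8) − 2| < ϵ.

δ = min(7/2, (7/22)ϵ)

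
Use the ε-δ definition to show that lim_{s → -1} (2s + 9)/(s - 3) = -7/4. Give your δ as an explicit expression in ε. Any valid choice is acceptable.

δ = min(2, (8/15)ε)

Suppose ε > 0. We want δ > 0 with 0 < |s + 1| < δ ⇒ |(2s + 9)/(s - 3) + 7/4| < ε.
Combining over a common denominator, (2s + 9)/(s - 3) + 7/4 = [(2s + 9)·(-4) − 7·(s - 3)] / [(-4)·(s - 3)] = -15(s + 1) / ((-4)(s - 3)).
So |(2s + 9)/(s - 3) + 7/4| = 15|s + 1| / (4·|s − 3|).
Require δ ≤ 2, so |s − 3| ≥ |-4| − |s + 1| > 4 − 2 = 2.
Hence |(2s + 9)/(s - 3) + 7/4| < 15|s + 1|/(4·2) = (15/8)|s + 1|, which is < ε once |s + 1| < (8/15)ε.
Take δ = min(2, (8/15)ε). Then 0 < |s + 1| < δ forces both bounds, so |(2s + 9)/(s - 3) + 7/4| < ε.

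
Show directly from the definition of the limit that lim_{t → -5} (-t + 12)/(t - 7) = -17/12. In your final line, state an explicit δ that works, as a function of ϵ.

δ = min(6, (72/5)ϵ)

Let ϵ > 0 be given. We want δ > 0 with 0 < |t + 5| < δ ⇒ |(-t + 12)/(t - 7) + 17/12| < ϵ.
Combining over a common denominator, (-t + 12)/(t - 7) + 17/12 = [(-t + 12)·(-12) − 17·(t - 7)] / [(-12)·(t - 7)] = -5(t + 5) / ((-12)(t - 7)).
So |(-t + 12)/(t - 7) + 17/12| = 5|t + 5| / (12·|t − 7|).
Restrict δ ≤ 6. Then |t + 5| < 6 gives |t − 7| = |(t + 5) + (-12)| ≥ 12 − 6 = 6.
Hence |(-t + 12)/(t - 7) + 17/12| < 5|t + 5|/(12·6) = (5/72)|t + 5|, which is < ϵ once |t + 5| < (72/5)ϵ.
Take δ = min(6, (72/5)ϵ). Then 0 < |t + 5| < δ forces both bounds, so |(-t + 12)/(t - 7) + 17/12| < ϵ.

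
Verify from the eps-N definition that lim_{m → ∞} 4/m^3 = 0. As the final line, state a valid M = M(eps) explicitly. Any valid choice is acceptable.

M = (4/eps)^{1/3}

Suppose eps > 0. For m ≥ 1, |4/m^3 − 0| = 4/m^3.
4/m^3 < eps ⇔ m^3 > 4/eps ⇔ m > (4/eps)^{1/3}.
Take M = (4/eps)^{1/3}. Then m > M implies 4/m^3 < eps.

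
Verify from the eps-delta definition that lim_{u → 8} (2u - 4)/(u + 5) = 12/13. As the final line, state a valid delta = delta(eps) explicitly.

delta = min(13/2, (169/28)eps)

Fix eps > 0. We want delta > 0 with 0 < |u − 8| < delta ⇒ |(2u - 4)/(u + 5) − (12/13)| < eps.
Combining over a common denominator, (2u - 4)/(u + 5) − (12/13) = [(2u - 4)·13 − 12·(u + 5)] / [13·(u + 5)] = 14(u − 8) / (13(u + 5)).
So |(2u - 4)/(u + 5) − (12/13)| = 14|u − 8| / (13·|u + 5|).
Require delta ≤ 13/2, so |u + 5| ≥ |13| − |u − 8| > 13 − 13/2 = 13/2.
Hence |(2u - 4)/(u + 5) − (12/13)| < 14|u − 8|/(13·(13/2)) = (28/169)|u − 8|, which is < eps once |u − 8| < (169/28)eps.
Take delta = min(13/2, (169/28)eps). Then 0 < |u − 8| < delta forces both bounds, so |(2u - 4)/(u + 5) − (12/13)| < eps.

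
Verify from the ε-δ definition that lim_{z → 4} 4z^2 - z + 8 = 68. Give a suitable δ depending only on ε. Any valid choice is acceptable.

δ = min(1, ε/35)

Let ε > 0 be given. We want δ > 0 such that 0 < |z − 4| < δ implies |(4z^2 - z + 8) − 68| < ε.
(4z^2 - z + 8) − 68 = 4z^2 - z - 60 = (z − 4)(4z + 15).
So |(4z^2 - z + 8) − 68| = |z − 4|·|4z + 15|.
Require δ ≤ 1. Then |z − 4| < 1 gives |z| < 5, and by the triangle inequality |4z + 15| ≤ 4·5 + 15 = 35.
Hence |(4z^2 - z + 8) − 68| ≤ 35|z − 4| < ε provided |z − 4| < ε/35.
Choosing δ = min(1, ε/35) ensures both conditions, hence |(4z^2 - z + 8) − 68| < ε.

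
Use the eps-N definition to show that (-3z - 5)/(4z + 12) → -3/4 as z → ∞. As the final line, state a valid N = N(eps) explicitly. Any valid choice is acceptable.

N = 1/eps

Let eps > 0. We seek N > 0 such that z > N implies |(-3z - 5)/(4z + 12) + 3/4| < eps.
(-3z - 5)/(4z + 12) + 3/4 = (4(-3z - 5) − (-3)(4z + 12)) / (4(4z + 12)) = 16/(4(4z + 12)).
For z > 0 we have 4z + 12 > 4z, so |(-3z - 5)/(4z + 12) + 3/4| = 16/(4(4z + 12)) < 16/(4·4z) = 1/z.
Thus |(-3z - 5)/(4z + 12) + 3/4| < eps whenever z > 1/eps.
Take N = 1/eps. If z > N then |(-3z - 5)/(4z + 12) + 3/4| < 1/z < eps.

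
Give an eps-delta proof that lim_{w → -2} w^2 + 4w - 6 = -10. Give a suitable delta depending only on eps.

Fix eps > 0. We want delta > 0 such that 0 < |w + 2| < delta implies |(w^2 + 4w - 6) + 10| < eps.
(w^2 + 4w - 6) + 10 = w^2 + 4w + 4 = (w + 2)(w + 2).
So |(w^2 + 4w - 6) + 10| = |w + 2|·|w + 2|.
Assume first that |w + 2| < 1, so |w| < 3. Then |w + 2| ≤ 3 + 2 = 5.
Hence |(w^2 + 4w - 6) + 10| ≤ 5|w + 2| < eps provided |w + 2| < eps/5.
Choosing delta = min(1, eps/5) ensures both conditions, hence |(w^2 + 4w - 6) + 10| < eps.

delta = min(1, eps/5)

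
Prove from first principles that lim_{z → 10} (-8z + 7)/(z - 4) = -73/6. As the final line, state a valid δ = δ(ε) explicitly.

Let ε > 0 be given. We want δ > 0 with 0 < |z − 10| < δ ⇒ |(-8z + 7)/(z - 4) + 73/6| < ε.
Combining over a common denominator, (-8z + 7)/(z - 4) + 73/6 = [(-8z + 7)·6 − (-73)·(z - 4)] / [6·(z - 4)] = 25(z − 10) / (6(z - 4)).
So |(-8z + 7)/(z - 4) + 73/6| = 25|z − 10| / (6·|z − 4|).
Require δ ≤ 3, so |z − 4| ≥ |6| − |z − 10| > 6 − 3 = 3.
Hence |(-8z + 7)/(z - 4) + 73/6| < 25|z − 10|/(6·3) = (25/18)|z − 10|, which is < ε once |z − 10| < (18/25)ε.
Take δ = min(3, (18/25)ε). Then 0 < |z − 10| < δ forces both bounds, so |(-8z + 7)/(z - 4) + 73/6| < ε.

δ = min(3, (18/25)ε)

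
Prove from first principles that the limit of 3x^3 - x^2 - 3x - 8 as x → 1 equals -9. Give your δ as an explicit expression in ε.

δ = min(1, ε/17)

Fix ε > 0. We want δ > 0 such that 0 < |x − 1| < δ implies |(3x^3 - x^2 - 3x - 8) + 9| < ε.
(3x^3 - x^2 - 3x - 8) + 9 = 3x^3 - x^2 - 3x + 1 = (x − 1)(3x^2 + 2x - 1).
So |(3x^3 - x^2 - 3x - 8) + 9| = |x − 1|·|3x^2 + 2x - 1|.
Require δ ≤ 1. Then |x − 1| < 1 gives |x| < 2, and by the triangle inequality |3x^2 + 2x - 1| ≤ 3·2^2 + 2·2 + 1 = 17.
Hence |(3x^3 - x^2 - 3x - 8) + 9| ≤ 17|x − 1| < ε provided |x − 1| < ε/17.
Take δ = min(1, ε/17). Then 0 < |x − 1| < δ gives both |x − 1| < 1 and |x − 1| < ε/17, so |(3x^3 - x^2 - 3x - 8) + 9| < ε.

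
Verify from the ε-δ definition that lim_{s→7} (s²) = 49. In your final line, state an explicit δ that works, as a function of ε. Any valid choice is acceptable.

δ = min(1, ε/15)

Let ε > 0 be given. We seek δ > 0 with 0 < |s − 7| < δ ⇒ |s² − 49| < ε.
Factor: s² − 49 = (s − 7)(s + 7), so |s² − 49| = |s − 7|·|s + 7|.
Impose δ ≤ 1 so that |s| < 8; then |s + 7| ≤ 15.
Hence |s² − 49| ≤ 15|s − 7|, which is < ε once |s − 7| < ε/15.
Take δ = min(1, ε/15). If 0 < |s − 7| < δ then both bounds hold and |s² − 49| ≤ 15|s − 7| < 15·(ε/15) = ε.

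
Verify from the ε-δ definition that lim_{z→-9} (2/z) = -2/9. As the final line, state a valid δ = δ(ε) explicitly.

Let ε > 0 be given. We seek δ > 0 such that 0 < |z + 9| < δ implies |2/z + 2/9| < ε.
|2/z + 2/9| = 2·|-9 − z|/(9·|z|) = 2|z + 9|/(9|z|).
Require δ ≤ 9/2 so that |z| > 9 − 9/2 = 9/2, hence 9|z| > 81/2.
Then |2/z + 2/9| < 2|z + 9|/(81/2), which is < ε when |z + 9| < (81/4)ε.
Take δ = min(9/2, (81/4)ε). Then 0 < |z + 9| < δ gives both |z + 9| < 9/2 and |z + 9| < (81/4)ε, so |2/z + 2/9| < ε.

δ = min(9/2, (81/4)ε)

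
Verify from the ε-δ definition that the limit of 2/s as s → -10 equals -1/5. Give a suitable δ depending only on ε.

Fix ε > 0. We seek δ > 0 such that 0 < |s + 10| < δ implies |2/s + 1/5| < ε.
|2/s + 1/5| = 2·|-10 − s|/(10·|s|) = 2|s + 10|/(10|s|).
Require δ ≤ 5 so that |s| > 10 − 5 = 5, hence 10|s| > 50.
Then |2/s + 1/5| < 2|s + 10|/50, which is < ε when |s + 10| < 25ε.
Take δ = min(5, 25ε). Then 0 < |s + 10| < δ gives both |s + 10| < 5 and |s + 10| < 25ε, so |2/s + 1/5| < ε.

δ = min(5, 25ε)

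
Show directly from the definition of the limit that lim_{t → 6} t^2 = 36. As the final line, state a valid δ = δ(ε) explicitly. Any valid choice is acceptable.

Fix ε > 0. We seek δ > 0 with 0 < |t − 6| < δ ⇒ |t^2 − 36| < ε.
Factor: t^2 − 36 = (t − 6)(t + 6), so |t^2 − 36| = |t − 6|·|t + 6|.
Restrict δ ≤ 1. Then |t − 6| < 1 gives |t| < 7, so by the triangle inequality |t + 6| ≤ 7 + 6 = 13.
Hence |t^2 − 36| ≤ 13|t − 6|, which is < ε once |t − 6| < ε/13.
Take δ = min(1, ε/13). If 0 < |t − 6| < δ then both bounds hold and |t^2 − 36| ≤ 13|t − 6| < 13·(ε/13) = ε.

δ = min(1, ε/13)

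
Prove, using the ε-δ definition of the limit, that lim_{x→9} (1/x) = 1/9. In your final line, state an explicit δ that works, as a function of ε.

Fix ε > 0. We seek δ > 0 such that 0 < |x − 9| < δ implies |1/x − (1/9)| < ε.
|1/x − (1/9)| = |9 − x|/(9·|x|) = |x − 9|/(9|x|).
Require δ ≤ 9/2 so that |x| > 9 − 9/2 = 9/2, hence 9|x| > 81/2.
Then |1/x − (1/9)| < |x − 9|/(81/2), which is < ε when |x − 9| < (81/2)ε.
Take δ = min(9/2, (81/2)ε). Then 0 < |x − 9| < δ gives both |x − 9| < 9/2 and |x − 9| < (81/2)ε, so |1/x − (1/9)| < ε.

δ = min(9/2, (81/2)ε)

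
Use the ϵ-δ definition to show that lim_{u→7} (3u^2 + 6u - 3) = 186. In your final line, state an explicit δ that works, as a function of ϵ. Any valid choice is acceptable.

δ = min(2, ϵ/54)

Let ϵ > 0 be given. We want δ > 0 such that 0 < |u − 7| < δ implies |(3u^2 + 6u - 3) − 186| < ϵ.
(3u^2 + 6u - 3) − 186 = 3u^2 + 6u - 189 = (u − 7)(3u + 27).
So |(3u^2 + 6u - 3) − 186| = |u − 7|·|3u + 27|.
Assume first that |u − 7| < 2, so |u| < 9. Then |3u + 27| ≤ 3·9 + 27 = 54.
Hence |(3u^2 + 6u - 3) − 186| ≤ 54|u − 7| < ϵ provided |u − 7| < ϵ/54.
Choosing δ = min(2, ϵ/54) ensures both conditions, hence |(3u^2 + 6u - 3) − 186| < ϵ.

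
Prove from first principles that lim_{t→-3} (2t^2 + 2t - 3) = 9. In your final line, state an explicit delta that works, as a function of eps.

Suppose eps > 0. We want delta > 0 such that 0 < |t + 3| < delta implies |(2t^2 + 2t - 3) − 9| < eps.
(2t^2 + 2t - 3) − 9 = 2t^2 + 2t - 12 = (t + 3)(2t - 4).
So |(2t^2 + 2t - 3) − 9| = |t + 3|·|2t - 4|.
Assume first that |t + 3| < 1, so |t| < 4. Then |2t - 4| ≤ 2·4 + 4 = 12.
Hence |(2t^2 + 2t - 3) − 9| ≤ 12|t + 3| < eps provided |t + 3| < eps/12.
Take delta = min(1, eps/12). Then 0 < |t + 3| < delta gives both |t + 3| < 1 and |t + 3| < eps/12, so |(2t^2 + 2t - 3) − 9| < eps.

delta = min(1, eps/12)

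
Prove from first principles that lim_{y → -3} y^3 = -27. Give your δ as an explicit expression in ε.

Fix ε > 0. We seek δ > 0 with 0 < |y + 3| < δ ⇒ |y^3 + 27| < ε.
Factor: y^3 + 27 = (y + 3)(y^2 - 3y + 9), so |y^3 + 27| = |y + 3|·|y^2 - 3y + 9|.
Restrict δ ≤ 1. Then |y + 3| < 1 gives |y| < 4, so by the triangle inequality |y^2 - 3y + 9| ≤ 4^2 + 3·4 + 9 = 37.
Hence |y^3 + 27| ≤ 37|y + 3|, which is < ε once |y + 3| < ε/37.
Take δ = min(1, ε/37). If 0 < |y + 3| < δ then both bounds hold and |y^3 + 27| ≤ 37|y + 3| < 37·(ε/37) = ε.

δ = min(1, ε/37)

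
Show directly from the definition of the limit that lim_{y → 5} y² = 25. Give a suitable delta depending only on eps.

delta = min(2, eps/12)

Let eps > 0. We seek delta > 0 with 0 < |y − 5| < delta ⇒ |y² − 25| < eps.
Factor: y² − 25 = (y − 5)(y + 5), so |y² − 25| = |y − 5|·|y + 5|.
Impose delta ≤ 2 so that |y| < 7; then |y + 5| ≤ 12.
Hence |y² − 25| ≤ 12|y − 5|, which is < eps once |y − 5| < eps/12.
Take delta = min(2, eps/12). If 0 < |y − 5| < delta then both bounds hold and |y² − 25| ≤ 12|y − 5| < 12·(eps/12) = eps.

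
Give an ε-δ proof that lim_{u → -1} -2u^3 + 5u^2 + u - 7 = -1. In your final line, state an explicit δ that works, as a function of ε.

δ = min(2, ε/45)

Fix ε > 0. We want δ > 0 such that 0 < |u + 1| < δ implies |(-2u^3 + 5u^2 + u - 7) + 1| < ε.
(-2u^3 + 5u^2 + u - 7) + 1 = -2u^3 + 5u^2 + u - 6 = (u + 1)(-2u^2 + 7u - 6).
So |(-2u^3 + 5u^2 + u - 7) + 1| = |u + 1|·|-2u^2 + 7u - 6|.
Require δ ≤ 2. Then |u + 1| < 2 gives |u| < 3, and by the triangle inequality |-2u^2 + 7u - 6| ≤ 2·3^2 + 7·3 + 6 = 45.
Hence |(-2u^3 + 5u^2 + u - 7) + 1| ≤ 45|u + 1| < ε provided |u + 1| < ε/45.
Take δ = min(2, ε/45). Then 0 < |u + 1| < δ gives both |u + 1| < 2 and |u + 1| < ε/45, so |(-2u^3 + 5u^2 + u - 7) + 1| < ε.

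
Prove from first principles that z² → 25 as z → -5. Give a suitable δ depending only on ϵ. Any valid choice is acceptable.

δ = min(2, ϵ/12)

Suppose ϵ > 0. We seek δ > 0 with 0 < |z + 5| < δ ⇒ |z² − 25| < ϵ.
Factor: z² − 25 = (z + 5)(z - 5), so |z² − 25| = |z + 5|·|z - 5|.
Restrict δ ≤ 2. Then |z + 5| < 2 gives |z| < 7, so by the triangle inequality |z - 5| ≤ 7 + 5 = 12.
Hence |z² − 25| ≤ 12|z + 5|, which is < ϵ once |z + 5| < ϵ/12.
Take δ = min(2, ϵ/12). If 0 < |z + 5| < δ then both bounds hold and |z² − 25| ≤ 12|z + 5| < 12·(ϵ/12) = ϵ.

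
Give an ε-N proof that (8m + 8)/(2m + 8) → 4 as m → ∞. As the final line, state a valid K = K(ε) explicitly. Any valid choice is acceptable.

K = 12/ε

Let ε > 0. For m ≥ 1, |(8m + 8)/(2m + 8) − 4| = |-48|/(2(2m + 8)) = 48/(2(2m + 8)).
Since 2m + 8 ≥ 2m for m ≥ 1, this is ≤ 48/(2·2m) = 12/m.
So |(8m + 8)/(2m + 8) − 4| < ε whenever m > 12/ε.
Take K = 12/ε. If m > K then |(8m + 8)/(2m + 8) − 4| ≤ 12/m < ε.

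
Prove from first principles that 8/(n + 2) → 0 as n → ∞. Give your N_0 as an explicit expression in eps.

Let eps > 0 be given. For n ≥ 1, |8/(n + 2) − 0| = 8/(n + 2) ≤ 8/n.
We need 8/n < eps, i.e. n > 8/eps.
Take N_0 = 8/eps. If n > N_0 then |8/(n + 2)| ≤ 8/n < eps.

N_0 = 8/eps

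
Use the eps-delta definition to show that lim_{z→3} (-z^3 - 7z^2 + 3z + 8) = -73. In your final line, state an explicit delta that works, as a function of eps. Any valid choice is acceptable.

delta = min(1, eps/83)

Fix eps > 0. We want delta > 0 such that 0 < |z − 3| < delta implies |(-z^3 - 7z^2 + 3z + 8) + 73| < eps.
(-z^3 - 7z^2 + 3z + 8) + 73 = -z^3 - 7z^2 + 3z + 81 = (z − 3)(-z^2 - 10z - 27).
So |(-z^3 - 7z^2 + 3z + 8) + 73| = |z − 3|·|-z^2 - 10z - 27|.
Require delta ≤ 1. Then |z − 3| < 1 gives |z| < 4, and by the triangle inequality |-z^2 - 10z - 27| ≤ 4^2 + 10·4 + 27 = 83.
Hence |(-z^3 - 7z^2 + 3z + 8) + 73| ≤ 83|z − 3| < eps provided |z − 3| < eps/83.
Choosing delta = min(1, eps/83) ensures both conditions, hence |(-z^3 - 7z^2 + 3z + 8) + 73| < eps.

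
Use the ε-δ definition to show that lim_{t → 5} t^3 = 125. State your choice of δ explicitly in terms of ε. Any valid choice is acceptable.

δ = min(1, ε/91)

Suppose ε > 0. We seek δ > 0 with 0 < |t − 5| < δ ⇒ |t^3 − 125| < ε.
Factor: t^3 − 125 = (t − 5)(t^2 + 5t + 25), so |t^3 − 125| = |t − 5|·|t^2 + 5t + 25|.
Restrict δ ≤ 1. Then |t − 5| < 1 gives |t| < 6, so by the triangle inequality |t^2 + 5t + 25| ≤ 6^2 + 5·6 + 25 = 91.
Hence |t^3 − 125| ≤ 91|t − 5|, which is < ε once |t − 5| < ε/91.
Take δ = min(1, ε/91). If 0 < |t − 5| < δ then both bounds hold and |t^3 − 125| ≤ 91|t − 5| < 91·(ε/91) = ε.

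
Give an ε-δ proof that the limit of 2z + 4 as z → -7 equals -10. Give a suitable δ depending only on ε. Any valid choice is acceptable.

δ = ε/2

Let ε > 0. We need δ > 0 so that 0 < |z + 7| < δ implies |(2z + 4) + 10| < ε.
Since (2z + 4) + 10 = 2(z + 7), we have |(2z + 4) + 10| = 2|z + 7|.
Thus it suffices that |z + 7| < ε/2.
Choosing δ = ε/2 gives |(2z + 4) + 10| = 2|z + 7| < ε whenever |z + 7| < δ.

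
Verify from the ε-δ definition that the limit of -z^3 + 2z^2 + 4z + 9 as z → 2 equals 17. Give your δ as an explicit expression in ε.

δ = min(1, ε/13)

Suppose ε > 0. We want δ > 0 such that 0 < |z − 2| < δ implies |(-z^3 + 2z^2 + 4z + 9) − 17| < ε.
(-z^3 + 2z^2 + 4z + 9) − 17 = -z^3 + 2z^2 + 4z - 8 = (z − 2)(-z^2 + 4).
So |(-z^3 + 2z^2 + 4z + 9) − 17| = |z − 2|·|-z^2 + 4|.
Require δ ≤ 1. Then |z − 2| < 1 gives |z| < 3, and by the triangle inequality |-z^2 + 4| ≤ 3^2 + 4 = 13.
Hence |(-z^3 + 2z^2 + 4z + 9) − 17| ≤ 13|z − 2| < ε provided |z − 2| < ε/13.
Choosing δ = min(1, ε/13) ensures both conditions, hence |(-z^3 + 2z^2 + 4z + 9) − 17| < ε.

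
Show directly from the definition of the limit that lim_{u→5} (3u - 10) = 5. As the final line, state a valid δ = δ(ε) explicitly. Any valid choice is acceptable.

δ = ε/3

Suppose ε > 0. We need δ > 0 so that 0 < |u − 5| < δ implies |(3u - 10) − 5| < ε.
|(3u - 10) − 5| = |3u - 15| = 3|u − 5|.
Thus it suffices that |u − 5| < ε/3.
Choosing δ = ε/3 gives |(3u - 10) − 5| = 3|u − 5| < ε whenever |u − 5| < δ.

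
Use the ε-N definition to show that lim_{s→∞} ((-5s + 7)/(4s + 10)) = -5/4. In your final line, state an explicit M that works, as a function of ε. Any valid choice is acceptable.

Let ε > 0. We seek M > 0 such that s > M implies |(-5s + 7)/(4s + 10) + 5/4| < ε.
(-5s + 7)/(4s + 10) + 5/4 = (4(-5s + 7) − (-5)(4s + 10)) / (4(4s + 10)) = 78/(4(4s + 10)).
For s > 0 we have 4s + 10 > 4s, so |(-5s + 7)/(4s + 10) + 5/4| = 78/(4(4s + 10)) < 78/(4·4s) = (39/8)/s.
Thus |(-5s + 7)/(4s + 10) + 5/4| < ε whenever s > (39/8)/ε.
Take M = (39/8)/ε. If s > M then |(-5s + 7)/(4s + 10) + 5/4| < (39/8)/s < ε.

M = (39/8)/ε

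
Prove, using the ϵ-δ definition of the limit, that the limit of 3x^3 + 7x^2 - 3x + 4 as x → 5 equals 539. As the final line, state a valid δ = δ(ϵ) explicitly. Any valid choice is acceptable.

Fix ϵ > 0. We want δ > 0 such that 0 < |x − 5| < δ implies |(3x^3 + 7x^2 - 3x + 4) − 539| < ϵ.
(3x^3 + 7x^2 - 3x + 4) − 539 = 3x^3 + 7x^2 - 3x - 535 = (x − 5)(3x^2 + 22x + 107).
So |(3x^3 + 7x^2 - 3x + 4) − 539| = |x − 5|·|3x^2 + 22x + 107|.
Require δ ≤ 1. Then |x − 5| < 1 gives |x| < 6, and by the triangle inequality |3x^2 + 22x + 107| ≤ 3·6^2 + 22·6 + 107 = 347.
Hence |(3x^3 + 7x^2 - 3x + 4) − 539| ≤ 347|x − 5| < ϵ provided |x − 5| < ϵ/347.
Choosing δ = min(1, ϵ/347) ensures both conditions, hence |(3x^3 + 7x^2 - 3x + 4) − 539| < ϵ.

δ = min(1, ϵ/347)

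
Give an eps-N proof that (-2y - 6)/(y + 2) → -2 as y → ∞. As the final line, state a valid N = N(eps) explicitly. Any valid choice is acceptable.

N = 2/eps

Let eps > 0 be given. We seek N > 0 such that y > N implies |(-2y - 6)/(y + 2) + 2| < eps.
(-2y - 6)/(y + 2) + 2 = ((-2y - 6) − (-2)(y + 2)) / ((y + 2)) = -2/((y + 2)).
For y > 0 we have y + 2 > y, so |(-2y - 6)/(y + 2) + 2| = 2/((y + 2)) < 2/(y) = 2/y.
Thus |(-2y - 6)/(y + 2) + 2| < eps whenever y > 2/eps.
Take N = 2/eps. If y > N then |(-2y - 6)/(y + 2) + 2| < 2/y < eps.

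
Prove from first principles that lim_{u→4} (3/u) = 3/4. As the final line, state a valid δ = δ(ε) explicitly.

δ = min(2, (8/3)ε)

Let ε > 0 be given. We seek δ > 0 such that 0 < |u − 4| < δ implies |3/u − (3/4)| < ε.
|3/u − (3/4)| = 3·|4 − u|/(4·|u|) = 3|u − 4|/(4|u|).
Restrict δ ≤ 2. Then |u − 4| < 2 gives |u| > 2, so 4|u| > 8.
Then |3/u − (3/4)| < 3|u − 4|/8, which is < ε when |u − 4| < (8/3)ε.
Take δ = min(2, (8/3)ε). Then 0 < |u − 4| < δ gives both |u − 4| < 2 and |u − 4| < (8/3)ε, so |3/u − (3/4)| < ε.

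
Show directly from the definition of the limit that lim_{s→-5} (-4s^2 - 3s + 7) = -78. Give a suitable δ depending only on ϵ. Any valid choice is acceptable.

δ = min(1, ϵ/41)

Let ϵ > 0 be given. We want δ > 0 such that 0 < |s + 5| < δ implies |(-4s^2 - 3s + 7) + 78| < ϵ.
(-4s^2 - 3s + 7) + 78 = -4s^2 - 3s + 85 = (s + 5)(-4s + 17).
So |(-4s^2 - 3s + 7) + 78| = |s + 5|·|-4s + 17|.
Require δ ≤ 1. Then |s + 5| < 1 gives |s| < 6, and by the triangle inequality |-4s + 17| ≤ 4·6 + 17 = 41.
Hence |(-4s^2 - 3s + 7) + 78| ≤ 41|s + 5| < ϵ provided |s + 5| < ϵ/41.
Take δ = min(1, ϵ/41). Then 0 < |s + 5| < δ gives both |s + 5| < 1 and |s + 5| < ϵ/41, so |(-4s^2 - 3s + 7) + 78| < ϵ.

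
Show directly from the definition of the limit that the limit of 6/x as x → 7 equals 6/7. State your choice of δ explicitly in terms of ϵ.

δ = min(7/2, (49/12)ϵ)

Suppose ϵ > 0. We seek δ > 0 such that 0 < |x − 7| < δ implies |6/x − (6/7)| < ϵ.
|6/x − (6/7)| = 6·|7 − x|/(7·|x|) = 6|x − 7|/(7|x|).
Restrict δ ≤ 7/2. Then |x − 7| < 7/2 gives |x| > 7/2, so 7|x| > 49/2.
Then |6/x − (6/7)| < 6|x − 7|/(49/2), which is < ϵ when |x − 7| < (49/12)ϵ.
Take δ = min(7/2, (49/12)ϵ). Then 0 < |x − 7| < δ gives both |x − 7| < 7/2 and |x − 7| < (49/12)ϵ, so |6/x − (6/7)| < ϵ.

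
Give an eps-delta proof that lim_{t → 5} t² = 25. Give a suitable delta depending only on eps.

delta = min(2, eps/12)

Fix eps > 0. We seek delta > 0 with 0 < |t − 5| < delta ⇒ |t² − 25| < eps.
Factor: t² − 25 = (t − 5)(t + 5), so |t² − 25| = |t − 5|·|t + 5|.
Restrict delta ≤ 2. Then |t − 5| < 2 gives |t| < 7, so by the triangle inequality |t + 5| ≤ 7 + 5 = 12.
Hence |t² − 25| ≤ 12|t − 5|, which is < eps once |t − 5| < eps/12.
Take delta = min(2, eps/12). If 0 < |t − 5| < delta then both bounds hold and |t² − 25| ≤ 12|t − 5| < 12·(eps/12) = eps.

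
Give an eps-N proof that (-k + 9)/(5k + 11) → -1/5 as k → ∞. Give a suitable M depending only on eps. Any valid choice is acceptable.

Suppose eps > 0. For k ≥ 1, |(-k + 9)/(5k + 11) + 1/5| = |56|/(5(5k + 11)) = 56/(5(5k + 11)).
Since 5k + 11 ≥ 5k for k ≥ 1, this is ≤ 56/(5·5k) = (56/25)/k.
So |(-k + 9)/(5k + 11) + 1/5| < eps whenever k > (56/25)/eps.
Take M = (56/25)/eps. If k > M then |(-k + 9)/(5k + 11) + 1/5| ≤ (56/25)/k < eps.

M = (56/25)/eps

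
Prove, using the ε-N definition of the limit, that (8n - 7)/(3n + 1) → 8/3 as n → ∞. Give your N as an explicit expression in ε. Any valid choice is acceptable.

N = (29/9)/ε

Let ε > 0 be given. For n ≥ 1, |(8n - 7)/(3n + 1) − (8/3)| = |-29|/(3(3n + 1)) = 29/(3(3n + 1)).
Since 3n + 1 ≥ 3n for n ≥ 1, this is ≤ 29/(3·3n) = (29/9)/n.
So |(8n - 7)/(3n + 1) − (8/3)| < ε whenever n > (29/9)/ε.
Take N = (29/9)/ε. If n > N then |(8n - 7)/(3n + 1) − (8/3)| ≤ (29/9)/n < ε.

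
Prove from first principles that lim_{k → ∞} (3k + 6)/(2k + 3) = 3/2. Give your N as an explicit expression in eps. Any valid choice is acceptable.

N = (3/4)/eps

Fix eps > 0. For k ≥ 1, |(3k + 6)/(2k + 3) − (3/2)| = |3|/(2(2k + 3)) = 3/(2(2k + 3)).
Since 2k + 3 ≥ 2k for k ≥ 1, this is ≤ 3/(2·2k) = (3/4)/k.
So |(3k + 6)/(2k + 3) − (3/2)| < eps whenever k > (3/4)/eps.
Take N = (3/4)/eps. If k > N then |(3k + 6)/(2k + 3) − (3/2)| ≤ (3/4)/k < eps.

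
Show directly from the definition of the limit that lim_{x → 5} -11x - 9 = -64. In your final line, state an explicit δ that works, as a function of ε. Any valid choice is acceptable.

Suppose ε > 0. We need δ > 0 so that 0 < |x − 5| < δ implies |(-11x - 9) + 64| < ε.
Since (-11x - 9) + 64 = -11(x − 5), we have |(-11x - 9) + 64| = 11|x − 5|.
So 11|x − 5| < ε exactly when |x − 5| < ε/11.
Choosing δ = ε/11 gives |(-11x - 9) + 64| = 11|x − 5| < ε whenever |x − 5| < δ.

δ = ε/11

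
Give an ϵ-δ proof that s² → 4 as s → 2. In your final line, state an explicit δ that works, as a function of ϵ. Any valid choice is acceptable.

Let ϵ > 0 be given. We seek δ > 0 with 0 < |s − 2| < δ ⇒ |s² − 4| < ϵ.
Factor: s² − 4 = (s − 2)(s + 2), so |s² − 4| = |s − 2|·|s + 2|.
Impose δ ≤ 2 so that |s| < 4; then |s + 2| ≤ 6.
Hence |s² − 4| ≤ 6|s − 2|, which is < ϵ once |s − 2| < ϵ/6.
Take δ = min(2, ϵ/6). If 0 < |s − 2| < δ then both bounds hold and |s² − 4| ≤ 6|s − 2| < 6·(ϵ/6) = ϵ.

δ = min(2, ϵ/6)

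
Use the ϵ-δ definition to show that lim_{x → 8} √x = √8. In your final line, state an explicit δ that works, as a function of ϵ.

Suppose ϵ > 0. We want δ > 0 such that 0 < |x − 8| < δ implies |√x − √8| < ϵ.
Multiplying by the conjugate, |√x − √8| = |x − 8|/(√x + √8).
Restrict δ ≤ 8 so that |x − 8| < 8 forces x > 0, and then √x + √8 > √8.
Hence |√x − √8| < |x − 8|/√8, which is < ϵ once |x − 8| < √8·ϵ.
Take δ = min(8, √8·ϵ). If 0 < |x − 8| < δ then x > 0 and |√x − √8| < |x − 8|/√8 < ϵ.

δ = min(8, √8·ϵ)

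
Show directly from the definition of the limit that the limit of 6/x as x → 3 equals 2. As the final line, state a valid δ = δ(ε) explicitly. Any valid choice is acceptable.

δ = min(3/2, (3/4)ε)

Let ε > 0. We seek δ > 0 such that 0 < |x − 3| < δ implies |6/x − 2| < ε.
|6/x − 2| = 6·|3 − x|/(3·|x|) = 6|x − 3|/(3|x|).
Restrict δ ≤ 3/2. Then |x − 3| < 3/2 gives |x| > 3/2, so 3|x| > 9/2.
Then |6/x − 2| < 6|x − 3|/(9/2), which is < ε when |x − 3| < (3/4)ε.
Take δ = min(3/2, (3/4)ε). Then 0 < |x − 3| < δ gives both |x − 3| < 3/2 and |x − 3| < (3/4)ε, so |6/x − 2| < ε.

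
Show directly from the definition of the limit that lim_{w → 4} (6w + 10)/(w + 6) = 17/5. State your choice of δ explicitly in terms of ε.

Fix ε > 0. We want δ > 0 with 0 < |w − 4| < δ ⇒ |(6w + 10)/(w + 6) − (17/5)| < ε.
Combining over a common denominator, (6w + 10)/(w + 6) − (17/5) = [(6w + 10)·10 − 34·(w + 6)] / [10·(w + 6)] = 26(w − 4) / (10(w + 6)).
So |(6w + 10)/(w + 6) − (17/5)| = 26|w − 4| / (10·|w + 6|).
Require δ ≤ 5, so |w + 6| ≥ |10| − |w − 4| > 10 − 5 = 5.
Hence |(6w + 10)/(w + 6) − (17/5)| < 26|w − 4|/(10·5) = (13/25)|w − 4|, which is < ε once |w − 4| < (25/13)ε.
Take δ = min(5, (25/13)ε). Then 0 < |w − 4| < δ forces both bounds, so |(6w + 10)/(w + 6) − (17/5)| < ε.

δ = min(5, (25/13)ε)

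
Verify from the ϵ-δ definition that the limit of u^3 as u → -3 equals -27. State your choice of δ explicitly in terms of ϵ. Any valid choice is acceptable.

δ = min(2, ϵ/49)

Fix ϵ > 0. We seek δ > 0 with 0 < |u + 3| < δ ⇒ |u^3 + 27| < ϵ.
Factor: u^3 + 27 = (u + 3)(u^2 - 3u + 9), so |u^3 + 27| = |u + 3|·|u^2 - 3u + 9|.
Impose δ ≤ 2 so that |u| < 5; then |u^2 - 3u + 9| ≤ 49.
Hence |u^3 + 27| ≤ 49|u + 3|, which is < ϵ once |u + 3| < ϵ/49.
Take δ = min(2, ϵ/49). If 0 < |u + 3| < δ then both bounds hold and |u^3 + 27| ≤ 49|u + 3| < 49·(ϵ/49) = ϵ.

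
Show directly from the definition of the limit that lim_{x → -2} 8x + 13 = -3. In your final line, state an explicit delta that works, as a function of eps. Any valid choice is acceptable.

delta = eps/8

Fix eps > 0. We need delta > 0 so that 0 < |x + 2| < delta implies |(8x + 13) + 3| < eps.
Since (8x + 13) + 3 = 8(x + 2), we have |(8x + 13) + 3| = 8|x + 2|.
So 8|x + 2| < eps exactly when |x + 2| < eps/8.
Choosing delta = eps/8 gives |(8x + 13) + 3| = 8|x + 2| < eps whenever |x + 2| < delta.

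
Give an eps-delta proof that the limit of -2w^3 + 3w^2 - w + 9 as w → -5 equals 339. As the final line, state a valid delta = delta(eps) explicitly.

Fix eps > 0. We want delta > 0 such that 0 < |w + 5| < delta implies |(-2w^3 + 3w^2 - w + 9) − 339| < eps.
(-2w^3 + 3w^2 - w + 9) − 339 = -2w^3 + 3w^2 - w - 330 = (w + 5)(-2w^2 + 13w - 66).
So |(-2w^3 + 3w^2 - w + 9) − 339| = |w + 5|·|-2w^2 + 13w - 66|.
Assume first that |w + 5| < 1, so |w| < 6. Then |-2w^2 + 13w - 66| ≤ 2·6^2 + 13·6 + 66 = 216.
Hence |(-2w^3 + 3w^2 - w + 9) − 339| ≤ 216|w + 5| < eps provided |w + 5| < eps/216.
Take delta = min(1, eps/216). Then 0 < |w + 5| < delta gives both |w + 5| < 1 and |w + 5| < eps/216, so |(-2w^3 + 3w^2 - w + 9) − 339| < eps.

delta = min(1, eps/216)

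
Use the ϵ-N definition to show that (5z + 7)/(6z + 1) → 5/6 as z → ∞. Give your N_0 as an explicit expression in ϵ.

Let ϵ > 0. We seek N_0 > 0 such that z > N_0 implies |(5z + 7)/(6z + 1) − (5/6)| < ϵ.
(5z + 7)/(6z + 1) − (5/6) = (6(5z + 7) − 5(6z + 1)) / (6(6z + 1)) = 37/(6(6z + 1)).
For z > 0 we have 6z + 1 > 6z, so |(5z + 7)/(6z + 1) − (5/6)| = 37/(6(6z + 1)) < 37/(6·6z) = (37/36)/z.
Thus |(5z + 7)/(6z + 1) − (5/6)| < ϵ whenever z > (37/36)/ϵ.
Take N_0 = (37/36)/ϵ. If z > N_0 then |(5z + 7)/(6z + 1) − (5/6)| < (37/36)/z < ϵ.

N_0 = (37/36)/ϵ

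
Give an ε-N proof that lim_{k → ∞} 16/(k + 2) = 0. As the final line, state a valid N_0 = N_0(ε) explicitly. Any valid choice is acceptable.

N_0 = 16/ε

Let ε > 0 be given. For k ≥ 1, |16/(k + 2) − 0| = 16/(k + 2) ≤ 16/k.
We need 16/k < ε, i.e. k > 16/ε.
Take N_0 = 16/ε. If k > N_0 then |16/(k + 2)| ≤ 16/k < ε.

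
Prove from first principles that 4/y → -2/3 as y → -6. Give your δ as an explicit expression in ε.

δ = min(3, (9/2)ε)

Let ε > 0 be given. We seek δ > 0 such that 0 < |y + 6| < δ implies |4/y + 2/3| < ε.
|4/y + 2/3| = 4·|-6 − y|/(6·|y|) = 4|y + 6|/(6|y|).
Restrict δ ≤ 3. Then |y + 6| < 3 gives |y| > 3, so 6|y| > 18.
Then |4/y + 2/3| < 4|y + 6|/18, which is < ε when |y + 6| < (9/2)ε.
Take δ = min(3, (9/2)ε). Then 0 < |y + 6| < δ gives both |y + 6| < 3 and |y + 6| < (9/2)ε, so |4/y + 2/3| < ε.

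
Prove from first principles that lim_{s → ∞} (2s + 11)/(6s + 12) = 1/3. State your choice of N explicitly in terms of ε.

Fix ε > 0. We seek N > 0 such that s > N implies |(2s + 11)/(6s + 12) − (1/3)| < ε.
(2s + 11)/(6s + 12) − (1/3) = (6(2s + 11) − 2(6s + 12)) / (6(6s + 12)) = 42/(6(6s + 12)).
For s > 0 we have 6s + 12 > 6s, so |(2s + 11)/(6s + 12) − (1/3)| = 42/(6(6s + 12)) < 42/(6·6s) = (7/6)/s.
Thus |(2s + 11)/(6s + 12) − (1/3)| < ε whenever s > (7/6)/ε.
Take N = (7/6)/ε. If s > N then |(2s + 11)/(6s + 12) − (1/3)| < (7/6)/s < ε.

N = (7/6)/ε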